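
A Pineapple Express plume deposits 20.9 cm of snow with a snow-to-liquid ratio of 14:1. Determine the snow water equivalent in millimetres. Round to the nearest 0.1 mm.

SWE ≈ 14.9 mm

SWE = snow depth / ratio = 20.9 cm / 14 = 1.493 cm = 14.9 mm.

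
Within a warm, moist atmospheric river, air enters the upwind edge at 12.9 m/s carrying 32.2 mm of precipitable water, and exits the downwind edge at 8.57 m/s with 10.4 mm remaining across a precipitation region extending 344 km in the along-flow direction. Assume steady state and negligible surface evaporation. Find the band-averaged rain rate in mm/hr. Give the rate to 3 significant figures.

Column moisture flux per unit crosswind length is F = V × PW.
Inflow: F_in = 12.9 × 32.2 = 415.38 mm·m/s
Outflow: F_out = 8.57 × 10.4 = 89.128 mm·m/s
Steady-state rate R = (F_in − F_out)/L = (415.38 − 89.128) / 344000 m = 9.484e-04 mm/s.
R = 9.484e-04 × 3600 = 3.41 mm/hr.

R ≈ 3.41 mm/hr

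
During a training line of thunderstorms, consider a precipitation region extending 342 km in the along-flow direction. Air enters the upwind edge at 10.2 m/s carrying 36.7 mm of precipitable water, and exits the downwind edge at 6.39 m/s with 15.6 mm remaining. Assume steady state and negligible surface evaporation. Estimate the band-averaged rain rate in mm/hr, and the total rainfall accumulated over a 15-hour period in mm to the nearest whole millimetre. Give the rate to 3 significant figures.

Column moisture flux per unit crosswind length is F = V × PW.
Inflow: F_in = 10.2 × 36.7 = 374.34 mm·m/s
Outflow: F_out = 6.39 × 15.6 = 99.684 mm·m/s
Steady-state rate R = (F_in − F_out)/L = (374.34 − 99.684) / 342000 m = 8.031e-04 mm/s.
R = 8.031e-04 × 3600 = 2.89 mm/hr.
Over 15 h: total = 2.89 × 15 = 43.35 ≈ 43 mm.

R ≈ 2.89 mm/hr; total ≈ 43 mm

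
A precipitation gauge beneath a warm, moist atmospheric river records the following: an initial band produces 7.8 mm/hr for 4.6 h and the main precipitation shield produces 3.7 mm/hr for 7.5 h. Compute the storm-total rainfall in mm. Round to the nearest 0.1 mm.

Total = Σ Rᵢ Δtᵢ = 7.8 × 4.6 + 3.7 × 7.5
      = 35.88 + 27.75 = 63.6 mm.

total ≈ 63.6 mm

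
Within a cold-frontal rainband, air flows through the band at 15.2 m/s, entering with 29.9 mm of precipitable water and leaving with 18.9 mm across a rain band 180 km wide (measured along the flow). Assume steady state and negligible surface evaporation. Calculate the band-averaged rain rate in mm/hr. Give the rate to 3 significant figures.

Column moisture flux per unit crosswind length is F = V × PW.
Inflow: F_in = 15.2 × 29.9 = 454.48 mm·m/s
Outflow: F_out = 15.2 × 18.9 = 287.28 mm·m/s
Steady-state rate R = (F_in − F_out)/L = (454.48 − 287.28) / 180000 m = 9.289e-04 mm/s.
R = 9.289e-04 × 3600 = 3.34 mm/hr.

R ≈ 3.34 mm/hr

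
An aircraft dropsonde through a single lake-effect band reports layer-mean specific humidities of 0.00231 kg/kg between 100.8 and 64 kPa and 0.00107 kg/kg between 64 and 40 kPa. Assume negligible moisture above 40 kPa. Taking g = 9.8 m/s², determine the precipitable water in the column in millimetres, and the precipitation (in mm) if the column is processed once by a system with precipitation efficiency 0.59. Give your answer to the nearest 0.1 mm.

PW ≈ 11.3 mm; precipitation ≈ 6.7 mm

Precipitable water is the column-integrated vapour mass per unit area: PW = (1/g) Σ q̄ Δp, with q in kg/kg and Δp in Pa (1 kg/m² of water = 1 mm).
Layer 100.8–64 kPa: Δp = 368 hPa = 36800 Pa, q̄ = 0.00231 kg/kg → 0.00231 × 36800 / 9.8 = 8.67 mm
Layer 64–40 kPa: Δp = 240 hPa = 24000 Pa, q̄ = 0.00107 kg/kg → 0.00107 × 24000 / 9.8 = 2.62 mm
PW = 8.67 + 2.62 = 11.29 ≈ 11.3 mm.
Precipitation = ε × PW = 0.59 × 11.3 = 6.7 mm.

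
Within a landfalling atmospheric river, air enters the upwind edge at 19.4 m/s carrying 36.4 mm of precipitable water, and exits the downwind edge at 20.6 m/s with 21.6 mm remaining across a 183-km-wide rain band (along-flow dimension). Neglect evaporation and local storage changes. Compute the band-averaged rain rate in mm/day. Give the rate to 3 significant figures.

Column moisture flux per unit crosswind length is F = V × PW.
Inflow: F_in = 19.4 × 36.4 = 706.16 mm·m/s
Outflow: F_out = 20.6 × 21.6 = 444.96 mm·m/s
Steady-state rate R = (F_in − F_out)/L = (706.16 − 444.96) / 183000 m = 1.427e-03 mm/s.
R = 1.427e-03 × 3600 × 24 = 123 mm/day.

R ≈ 123 mm/day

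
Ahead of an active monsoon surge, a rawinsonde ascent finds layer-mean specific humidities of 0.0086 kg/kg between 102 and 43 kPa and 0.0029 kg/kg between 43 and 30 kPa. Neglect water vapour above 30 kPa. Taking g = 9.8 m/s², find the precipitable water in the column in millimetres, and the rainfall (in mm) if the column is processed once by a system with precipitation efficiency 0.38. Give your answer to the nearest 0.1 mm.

PW ≈ 55.6 mm; rainfall ≈ 21.1 mm

Precipitable water is the column-integrated vapour mass per unit area: PW = (1/g) Σ q̄ Δp, with q in kg/kg and Δp in Pa (1 kg/m² of water = 1 mm).
Layer 102–43 kPa: Δp = 590 hPa = 59000 Pa, q̄ = 0.0086 kg/kg → 0.0086 × 59000 / 9.8 = 51.78 mm
Layer 43–30 kPa: Δp = 130 hPa = 13000 Pa, q̄ = 0.0029 kg/kg → 0.0029 × 13000 / 9.8 = 3.85 mm
PW = 51.78 + 3.85 = 55.63 ≈ 55.6 mm.
Rainfall = ε × PW = 0.38 × 55.6 = 21.1 mm.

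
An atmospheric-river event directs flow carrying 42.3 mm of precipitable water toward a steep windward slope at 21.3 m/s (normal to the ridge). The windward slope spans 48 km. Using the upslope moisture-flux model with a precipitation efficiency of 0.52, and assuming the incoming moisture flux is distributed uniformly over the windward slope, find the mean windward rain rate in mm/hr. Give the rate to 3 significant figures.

R ≈ 35.1 mm/hr

Incoming column moisture flux per unit ridge length: F = V × PW = 21.3 × 42.3 = 900.99 mm·m/s.
Spread over the 48 km slope with efficiency ε = 0.52: R = ε·F/W = 0.52 × 900.99 / 48000 m = 9.761e-03 mm/s.
R = 9.761e-03 × 3600 = 35.1 mm/hr.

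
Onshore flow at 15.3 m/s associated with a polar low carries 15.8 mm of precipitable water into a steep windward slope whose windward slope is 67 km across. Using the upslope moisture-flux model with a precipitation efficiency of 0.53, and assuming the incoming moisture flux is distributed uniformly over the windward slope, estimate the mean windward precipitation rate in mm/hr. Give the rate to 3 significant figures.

R ≈ 6.88 mm/hr

Incoming column moisture flux per unit ridge length: F = V × PW = 15.3 × 15.8 = 241.74 mm·m/s.
Spread over the 67 km slope with efficiency ε = 0.53: R = ε·F/W = 0.53 × 241.74 / 67000 m = 1.912e-03 mm/s.
R = 1.912e-03 × 3600 = 6.88 mm/hr.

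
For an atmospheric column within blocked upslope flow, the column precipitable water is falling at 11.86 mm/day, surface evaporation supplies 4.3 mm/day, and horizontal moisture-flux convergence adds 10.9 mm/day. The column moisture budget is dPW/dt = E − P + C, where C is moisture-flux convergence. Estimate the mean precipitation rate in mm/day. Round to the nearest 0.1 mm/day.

P ≈ 27.1 mm/day

dPW/dt = -11.86 mm/day.
P = E + C − dPW/dt = 4.3 + (10.9) − (-11.86) = 27.1 mm/day.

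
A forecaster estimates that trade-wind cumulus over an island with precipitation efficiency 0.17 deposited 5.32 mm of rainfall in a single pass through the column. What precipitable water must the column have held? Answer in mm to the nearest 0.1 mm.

PW = rainfall / ε = 5.32 / 0.17 = 31.3 mm.

PW ≈ 31.3 mm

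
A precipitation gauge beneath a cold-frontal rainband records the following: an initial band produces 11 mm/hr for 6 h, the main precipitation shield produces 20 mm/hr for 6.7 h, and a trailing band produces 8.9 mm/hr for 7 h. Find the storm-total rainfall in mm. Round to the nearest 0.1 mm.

total ≈ 262.3 mm

Total = Σ Rᵢ Δtᵢ = 11 × 6 + 20 × 6.7 + 8.9 × 7
      = 66 + 134 + 62.3 = 262.3 mm.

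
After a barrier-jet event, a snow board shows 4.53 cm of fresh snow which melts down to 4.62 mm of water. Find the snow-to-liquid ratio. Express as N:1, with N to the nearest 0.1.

ratio ≈ 9.8

Ratio = snow depth / SWE = 45.3 mm / 4.62 mm = 9.8, i.e. 9.8:1.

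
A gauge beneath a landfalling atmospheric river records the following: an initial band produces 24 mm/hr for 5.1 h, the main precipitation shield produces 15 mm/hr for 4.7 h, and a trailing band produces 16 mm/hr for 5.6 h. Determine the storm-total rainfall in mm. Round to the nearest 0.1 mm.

Total = Σ Rᵢ Δtᵢ = 24 × 5.1 + 15 × 4.7 + 16 × 5.6
      = 122.4 + 70.5 + 89.6 = 282.5 mm.

total ≈ 282.5 mm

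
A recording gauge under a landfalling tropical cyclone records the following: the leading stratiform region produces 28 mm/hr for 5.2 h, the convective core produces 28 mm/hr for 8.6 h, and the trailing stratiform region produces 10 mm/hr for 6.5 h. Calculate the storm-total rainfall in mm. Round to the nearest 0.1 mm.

total ≈ 451.4 mm

Total = Σ Rᵢ Δtᵢ = 28 × 5.2 + 28 × 8.6 + 10 × 6.5
      = 145.6 + 240.8 + 65 = 451.4 mm.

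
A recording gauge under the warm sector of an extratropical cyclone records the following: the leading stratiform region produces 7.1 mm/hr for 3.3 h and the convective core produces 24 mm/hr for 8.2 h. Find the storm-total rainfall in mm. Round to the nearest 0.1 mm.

Total = Σ Rᵢ Δtᵢ = 7.1 × 3.3 + 24 × 8.2
      = 23.43 + 196.8 = 220.2 mm.

total ≈ 220.2 mm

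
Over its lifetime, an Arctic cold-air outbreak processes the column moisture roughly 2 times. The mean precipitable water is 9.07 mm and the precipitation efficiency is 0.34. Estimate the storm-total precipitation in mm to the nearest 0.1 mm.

Each cycle deposits ε × PW = 0.34 × 9.07 = 3.0838 mm.
Over 2 cycles: 2 × 3.0838 = 6.2 mm.

precipitation ≈ 6.2 mm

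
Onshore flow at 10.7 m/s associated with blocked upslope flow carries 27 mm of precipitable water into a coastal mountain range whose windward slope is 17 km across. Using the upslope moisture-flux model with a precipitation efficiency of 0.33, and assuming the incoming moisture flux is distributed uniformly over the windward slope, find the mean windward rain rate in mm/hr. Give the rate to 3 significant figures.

R ≈ 20.2 mm/hr

Incoming column moisture flux per unit ridge length: F = V × PW = 10.7 × 27 = 288.9 mm·m/s.
Spread over the 17 km slope with efficiency ε = 0.33: R = ε·F/W = 0.33 × 288.9 / 17000 m = 5.608e-03 mm/s.
R = 5.608e-03 × 3600 = 20.2 mm/hr.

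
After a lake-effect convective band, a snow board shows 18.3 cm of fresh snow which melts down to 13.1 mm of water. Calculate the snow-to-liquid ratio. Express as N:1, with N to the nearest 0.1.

ratio ≈ 14.0

Ratio = snow depth / SWE = 183 mm / 13.1 mm = 14.0, i.e. 14.0:1.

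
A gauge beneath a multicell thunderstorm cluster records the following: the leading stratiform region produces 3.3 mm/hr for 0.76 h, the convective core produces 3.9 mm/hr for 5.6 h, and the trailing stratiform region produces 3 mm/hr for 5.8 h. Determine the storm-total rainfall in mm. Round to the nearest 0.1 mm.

total ≈ 41.7 mm

Total = Σ Rᵢ Δtᵢ = 3.3 × 0.76 + 3.9 × 5.6 + 3 × 5.8
      = 2.508 + 21.84 + 17.4 = 41.7 mm.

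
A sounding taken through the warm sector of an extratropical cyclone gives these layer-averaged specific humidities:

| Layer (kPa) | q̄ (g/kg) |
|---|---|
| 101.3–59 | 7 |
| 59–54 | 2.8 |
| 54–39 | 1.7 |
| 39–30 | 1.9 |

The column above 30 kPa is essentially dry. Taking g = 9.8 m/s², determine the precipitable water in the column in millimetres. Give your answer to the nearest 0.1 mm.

Precipitable water is the column-integrated vapour mass per unit area: PW = (1/g) Σ q̄ Δp, with q in kg/kg and Δp in Pa (1 kg/m² of water = 1 mm).
Layer 101.3–59 kPa: Δp = 423 hPa = 42300 Pa, q̄ = 0.007 kg/kg → 0.007 × 42300 / 9.8 = 30.21 mm
Layer 59–54 kPa: Δp = 50 hPa = 5000 Pa, q̄ = 0.0028 kg/kg → 0.0028 × 5000 / 9.8 = 1.43 mm
Layer 54–39 kPa: Δp = 150 hPa = 15000 Pa, q̄ = 0.0017 kg/kg → 0.0017 × 15000 / 9.8 = 2.60 mm
Layer 39–30 kPa: Δp = 90 hPa = 9000 Pa, q̄ = 0.0019 kg/kg → 0.0019 × 9000 / 9.8 = 1.74 mm
PW = 30.21 + 1.43 + 2.60 + 1.74 = 35.98 ≈ 36.0 mm.

PW ≈ 36.0 mm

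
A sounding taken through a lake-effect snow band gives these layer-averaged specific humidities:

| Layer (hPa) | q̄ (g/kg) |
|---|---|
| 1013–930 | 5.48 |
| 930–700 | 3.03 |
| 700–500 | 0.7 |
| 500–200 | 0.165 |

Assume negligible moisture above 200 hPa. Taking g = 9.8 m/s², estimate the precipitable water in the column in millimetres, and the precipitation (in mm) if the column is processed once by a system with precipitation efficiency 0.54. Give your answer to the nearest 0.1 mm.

PW ≈ 13.7 mm; precipitation ≈ 7.4 mm

Precipitable water is the column-integrated vapour mass per unit area: PW = (1/g) Σ q̄ Δp, with q in kg/kg and Δp in Pa (1 kg/m² of water = 1 mm).
Layer 1013–930 hPa: Δp = 83 hPa = 8300 Pa, q̄ = 0.00548 kg/kg → 0.00548 × 8300 / 9.8 = 4.64 mm
Layer 930–700 hPa: Δp = 230 hPa = 23000 Pa, q̄ = 0.00303 kg/kg → 0.00303 × 23000 / 9.8 = 7.11 mm
Layer 700–500 hPa: Δp = 200 hPa = 20000 Pa, q̄ = 0.0007 kg/kg → 0.0007 × 20000 / 9.8 = 1.43 mm
Layer 500–200 hPa: Δp = 300 hPa = 30000 Pa, q̄ = 0.000165 kg/kg → 0.000165 × 30000 / 9.8 = 0.51 mm
PW = 4.64 + 7.11 + 1.43 + 0.51 = 13.69 ≈ 13.7 mm.
Precipitation = ε × PW = 0.54 × 13.7 = 7.4 mm.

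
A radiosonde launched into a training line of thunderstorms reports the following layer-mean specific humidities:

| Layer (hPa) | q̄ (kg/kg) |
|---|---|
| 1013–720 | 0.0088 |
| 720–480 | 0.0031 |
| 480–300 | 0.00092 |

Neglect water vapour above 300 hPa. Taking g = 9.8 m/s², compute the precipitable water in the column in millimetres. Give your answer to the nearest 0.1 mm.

Precipitable water is the column-integrated vapour mass per unit area: PW = (1/g) Σ q̄ Δp, with q in kg/kg and Δp in Pa (1 kg/m² of water = 1 mm).
Layer 1013–720 hPa: Δp = 293 hPa = 29300 Pa, q̄ = 0.0088 kg/kg → 0.0088 × 29300 / 9.8 = 26.31 mm
Layer 720–480 hPa: Δp = 240 hPa = 24000 Pa, q̄ = 0.0031 kg/kg → 0.0031 × 24000 / 9.8 = 7.59 mm
Layer 480–300 hPa: Δp = 180 hPa = 18000 Pa, q̄ = 0.00092 kg/kg → 0.00092 × 18000 / 9.8 = 1.69 mm
PW = 26.31 + 7.59 + 1.69 = 35.59 ≈ 35.6 mm.

PW ≈ 35.6 mm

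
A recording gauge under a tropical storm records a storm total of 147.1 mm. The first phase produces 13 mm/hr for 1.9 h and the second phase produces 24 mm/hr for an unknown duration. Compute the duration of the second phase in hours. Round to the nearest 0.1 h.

duration ≈ 5.1 h

Known phases: 13 × 1.9 = 24.7 mm.
Remaining depth = 147.1 − 24.7 = 122.4 mm.
Duration = 122.4 / 24 = 5.1 h.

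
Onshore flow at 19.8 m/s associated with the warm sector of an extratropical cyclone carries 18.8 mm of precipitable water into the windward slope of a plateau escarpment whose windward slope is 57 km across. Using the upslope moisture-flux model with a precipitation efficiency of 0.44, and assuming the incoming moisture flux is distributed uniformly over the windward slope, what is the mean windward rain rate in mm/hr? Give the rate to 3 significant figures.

Incoming column moisture flux per unit ridge length: F = V × PW = 19.8 × 18.8 = 372.24 mm·m/s.
Spread over the 57 km slope with efficiency ε = 0.44: R = ε·F/W = 0.44 × 372.24 / 57000 m = 2.873e-03 mm/s.
R = 2.873e-03 × 3600 = 10.3 mm/hr.

R ≈ 10.3 mm/hr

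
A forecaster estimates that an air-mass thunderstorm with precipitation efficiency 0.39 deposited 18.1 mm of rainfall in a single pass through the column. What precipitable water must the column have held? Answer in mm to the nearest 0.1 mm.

PW ≈ 46.4 mm

PW = rainfall / ε = 18.1 / 0.39 = 46.4 mm.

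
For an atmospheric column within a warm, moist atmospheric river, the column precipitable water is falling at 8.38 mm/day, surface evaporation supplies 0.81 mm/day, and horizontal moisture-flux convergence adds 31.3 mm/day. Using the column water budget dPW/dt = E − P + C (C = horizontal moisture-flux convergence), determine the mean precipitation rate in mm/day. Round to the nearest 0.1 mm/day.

P ≈ 40.5 mm/day

dPW/dt = -8.38 mm/day.
P = E + C − dPW/dt = 0.81 + (31.3) − (-8.38) = 40.5 mm/day.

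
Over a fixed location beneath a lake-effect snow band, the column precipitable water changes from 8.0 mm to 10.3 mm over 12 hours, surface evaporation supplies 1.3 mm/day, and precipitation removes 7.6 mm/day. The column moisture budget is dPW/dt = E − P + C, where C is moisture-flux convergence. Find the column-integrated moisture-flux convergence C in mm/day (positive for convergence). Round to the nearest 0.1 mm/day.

dPW/dt = (10.3 − 8.0) mm / (12/24 day) = +4.600 mm/day.
C = dPW/dt − E + P = (+4.600) − 1.3 + 7.6 = 10.9 mm/day.

C ≈ 10.9 mm/day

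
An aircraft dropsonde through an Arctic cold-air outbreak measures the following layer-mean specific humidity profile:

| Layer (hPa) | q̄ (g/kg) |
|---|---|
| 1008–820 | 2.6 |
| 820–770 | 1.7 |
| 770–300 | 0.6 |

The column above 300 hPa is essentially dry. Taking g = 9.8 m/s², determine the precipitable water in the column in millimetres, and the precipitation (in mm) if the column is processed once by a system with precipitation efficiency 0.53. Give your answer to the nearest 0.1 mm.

PW ≈ 8.7 mm; precipitation ≈ 4.6 mm

Precipitable water is the column-integrated vapour mass per unit area: PW = (1/g) Σ q̄ Δp, with q in kg/kg and Δp in Pa (1 kg/m² of water = 1 mm).
Layer 1008–820 hPa: Δp = 188 hPa = 18800 Pa, q̄ = 0.0026 kg/kg → 0.0026 × 18800 / 9.8 = 4.99 mm
Layer 820–770 hPa: Δp = 50 hPa = 5000 Pa, q̄ = 0.0017 kg/kg → 0.0017 × 5000 / 9.8 = 0.87 mm
Layer 770–300 hPa: Δp = 470 hPa = 47000 Pa, q̄ = 0.0006 kg/kg → 0.0006 × 47000 / 9.8 = 2.88 mm
PW = 4.99 + 0.87 + 2.88 = 8.74 ≈ 8.7 mm.
Precipitation = ε × PW = 0.53 × 8.7 = 4.6 mm.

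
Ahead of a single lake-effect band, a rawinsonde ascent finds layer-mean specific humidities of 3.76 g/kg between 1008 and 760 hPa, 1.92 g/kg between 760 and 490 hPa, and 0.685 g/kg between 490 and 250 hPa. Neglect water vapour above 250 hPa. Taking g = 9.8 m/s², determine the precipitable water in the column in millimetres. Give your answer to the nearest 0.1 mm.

PW ≈ 16.5 mm

Precipitable water is the column-integrated vapour mass per unit area: PW = (1/g) Σ q̄ Δp, with q in kg/kg and Δp in Pa (1 kg/m² of water = 1 mm).
Layer 1008–760 hPa: Δp = 248 hPa = 24800 Pa, q̄ = 0.00376 kg/kg → 0.00376 × 24800 / 9.8 = 9.52 mm
Layer 760–490 hPa: Δp = 270 hPa = 27000 Pa, q̄ = 0.00192 kg/kg → 0.00192 × 27000 / 9.8 = 5.29 mm
Layer 490–250 hPa: Δp = 240 hPa = 24000 Pa, q̄ = 0.000685 kg/kg → 0.000685 × 24000 / 9.8 = 1.68 mm
PW = 9.52 + 5.29 + 1.68 = 16.49 ≈ 16.5 mm.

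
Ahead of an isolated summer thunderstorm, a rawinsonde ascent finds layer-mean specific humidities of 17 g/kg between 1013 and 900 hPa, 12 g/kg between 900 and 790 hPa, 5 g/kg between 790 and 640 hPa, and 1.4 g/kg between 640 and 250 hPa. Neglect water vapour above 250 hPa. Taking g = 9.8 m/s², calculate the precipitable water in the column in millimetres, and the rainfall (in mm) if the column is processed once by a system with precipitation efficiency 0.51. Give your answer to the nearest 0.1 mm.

PW ≈ 46.3 mm; rainfall ≈ 23.6 mm

Precipitable water is the column-integrated vapour mass per unit area: PW = (1/g) Σ q̄ Δp, with q in kg/kg and Δp in Pa (1 kg/m² of water = 1 mm).
Layer 1013–900 hPa: Δp = 113 hPa = 11300 Pa, q̄ = 0.017 kg/kg → 0.017 × 11300 / 9.8 = 19.60 mm
Layer 900–790 hPa: Δp = 110 hPa = 11000 Pa, q̄ = 0.012 kg/kg → 0.012 × 11000 / 9.8 = 13.47 mm
Layer 790–640 hPa: Δp = 150 hPa = 15000 Pa, q̄ = 0.005 kg/kg → 0.005 × 15000 / 9.8 = 7.65 mm
Layer 640–250 hPa: Δp = 390 hPa = 39000 Pa, q̄ = 0.0014 kg/kg → 0.0014 × 39000 / 9.8 = 5.57 mm
PW = 19.60 + 13.47 + 7.65 + 5.57 = 46.29 ≈ 46.3 mm.
Rainfall = ε × PW = 0.51 × 46.3 = 23.6 mm.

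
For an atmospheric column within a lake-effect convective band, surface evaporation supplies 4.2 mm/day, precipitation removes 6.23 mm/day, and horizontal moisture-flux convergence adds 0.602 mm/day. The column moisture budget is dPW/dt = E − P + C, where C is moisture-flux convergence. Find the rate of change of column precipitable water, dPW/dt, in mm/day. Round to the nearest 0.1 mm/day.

dPW/dt = E − P + C = 4.2 − 6.23 + (0.602) = -1.4 mm/day.

dPW/dt ≈ -1.4 mm/day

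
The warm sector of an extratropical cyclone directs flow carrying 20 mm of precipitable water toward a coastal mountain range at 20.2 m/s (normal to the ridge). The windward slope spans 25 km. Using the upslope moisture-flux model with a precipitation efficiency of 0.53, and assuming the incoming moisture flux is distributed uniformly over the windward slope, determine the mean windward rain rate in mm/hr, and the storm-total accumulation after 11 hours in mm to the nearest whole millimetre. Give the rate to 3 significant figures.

R ≈ 30.8 mm/hr; total ≈ 339 mm

Incoming column moisture flux per unit ridge length: F = V × PW = 20.2 × 20 = 404 mm·m/s.
Spread over the 25 km slope with efficiency ε = 0.53: R = ε·F/W = 0.53 × 404 / 25000 m = 8.565e-03 mm/s.
R = 8.565e-03 × 3600 = 30.8 mm/hr.
Over 11 h: total = 30.8 × 11 = 338.8 ≈ 339 mm.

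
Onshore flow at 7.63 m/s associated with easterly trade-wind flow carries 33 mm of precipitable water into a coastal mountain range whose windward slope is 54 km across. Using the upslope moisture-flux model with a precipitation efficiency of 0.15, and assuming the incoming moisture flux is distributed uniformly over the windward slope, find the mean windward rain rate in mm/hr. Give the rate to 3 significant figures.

R ≈ 2.52 mm/hr

Incoming column moisture flux per unit ridge length: F = V × PW = 7.63 × 33 = 251.79 mm·m/s.
Spread over the 54 km slope with efficiency ε = 0.15: R = ε·F/W = 0.15 × 251.79 / 54000 m = 6.994e-04 mm/s.
R = 6.994e-04 × 3600 = 2.52 mm/hr.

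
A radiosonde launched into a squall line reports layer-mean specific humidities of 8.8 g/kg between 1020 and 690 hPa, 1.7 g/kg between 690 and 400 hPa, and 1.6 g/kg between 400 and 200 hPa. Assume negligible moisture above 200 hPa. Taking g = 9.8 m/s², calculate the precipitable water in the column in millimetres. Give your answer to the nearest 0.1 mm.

Precipitable water is the column-integrated vapour mass per unit area: PW = (1/g) Σ q̄ Δp, with q in kg/kg and Δp in Pa (1 kg/m² of water = 1 mm).
Layer 1020–690 hPa: Δp = 330 hPa = 33000 Pa, q̄ = 0.0088 kg/kg → 0.0088 × 33000 / 9.8 = 29.63 mm
Layer 690–400 hPa: Δp = 290 hPa = 29000 Pa, q̄ = 0.0017 kg/kg → 0.0017 × 29000 / 9.8 = 5.03 mm
Layer 400–200 hPa: Δp = 200 hPa = 20000 Pa, q̄ = 0.0016 kg/kg → 0.0016 × 20000 / 9.8 = 3.27 mm
PW = 29.63 + 5.03 + 3.27 = 37.93 ≈ 37.9 mm.

PW ≈ 37.9 mm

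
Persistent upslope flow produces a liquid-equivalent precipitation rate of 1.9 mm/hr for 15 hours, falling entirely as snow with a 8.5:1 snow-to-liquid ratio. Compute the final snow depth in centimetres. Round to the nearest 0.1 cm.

snow depth ≈ 24.2 cm

Liquid-equivalent depth = 1.9 × 15 = 28.5 mm.
Snow depth = 28.5 mm × 8.5 = 242.25 mm = 24.2 cm.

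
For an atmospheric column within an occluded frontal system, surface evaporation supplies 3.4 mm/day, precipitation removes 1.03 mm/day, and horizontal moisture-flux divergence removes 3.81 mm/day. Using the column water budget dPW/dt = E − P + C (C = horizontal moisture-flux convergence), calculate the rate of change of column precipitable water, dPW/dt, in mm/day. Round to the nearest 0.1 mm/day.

dPW/dt ≈ -1.4 mm/day

dPW/dt = E − P + C = 3.4 − 1.03 + (-3.81) = -1.4 mm/day.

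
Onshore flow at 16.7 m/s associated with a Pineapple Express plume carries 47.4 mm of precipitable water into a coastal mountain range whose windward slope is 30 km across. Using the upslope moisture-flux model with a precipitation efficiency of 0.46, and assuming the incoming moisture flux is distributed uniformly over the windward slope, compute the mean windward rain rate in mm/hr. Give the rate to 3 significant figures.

Incoming column moisture flux per unit ridge length: F = V × PW = 16.7 × 47.4 = 791.58 mm·m/s.
Spread over the 30 km slope with efficiency ε = 0.46: R = ε·F/W = 0.46 × 791.58 / 30000 m = 1.214e-02 mm/s.
R = 1.214e-02 × 3600 = 43.7 mm/hr.

R ≈ 43.7 mm/hr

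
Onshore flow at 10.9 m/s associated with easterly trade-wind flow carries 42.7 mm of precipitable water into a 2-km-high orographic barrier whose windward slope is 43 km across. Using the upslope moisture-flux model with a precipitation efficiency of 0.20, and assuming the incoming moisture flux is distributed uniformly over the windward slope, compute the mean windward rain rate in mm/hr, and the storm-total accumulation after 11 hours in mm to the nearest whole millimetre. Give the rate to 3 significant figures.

R ≈ 7.79 mm/hr; total ≈ 86 mm

Incoming column moisture flux per unit ridge length: F = V × PW = 10.9 × 42.7 = 465.43 mm·m/s.
Spread over the 43 km slope with efficiency ε = 0.20: R = ε·F/W = 0.20 × 465.43 / 43000 m = 2.165e-03 mm/s.
R = 2.165e-03 × 3600 = 7.79 mm/hr.
Over 11 h: total = 7.79 × 11 = 85.69 ≈ 86 mm.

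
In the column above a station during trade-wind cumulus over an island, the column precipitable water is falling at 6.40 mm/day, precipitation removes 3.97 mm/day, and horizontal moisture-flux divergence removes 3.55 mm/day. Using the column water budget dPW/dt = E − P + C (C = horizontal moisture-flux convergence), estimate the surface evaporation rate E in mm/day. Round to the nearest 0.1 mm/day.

dPW/dt = -6.40 mm/day.
E = dPW/dt + P − C = (-6.40) + 3.97 − (-3.55) = 1.1 mm/day.

E ≈ 1.1 mm/day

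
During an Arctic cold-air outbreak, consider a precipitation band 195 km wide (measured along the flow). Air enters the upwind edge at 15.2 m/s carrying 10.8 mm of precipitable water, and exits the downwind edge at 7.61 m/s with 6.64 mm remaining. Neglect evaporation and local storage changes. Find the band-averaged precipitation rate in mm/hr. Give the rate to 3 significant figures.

Column moisture flux per unit crosswind length is F = V × PW.
Inflow: F_in = 15.2 × 10.8 = 164.16 mm·m/s
Outflow: F_out = 7.61 × 6.64 = 50.5304 mm·m/s
Steady-state rate R = (F_in − F_out)/L = (164.16 − 50.5304) / 195000 m = 5.827e-04 mm/s.
R = 5.827e-04 × 3600 = 2.10 mm/hr.

R ≈ 2.10 mm/hr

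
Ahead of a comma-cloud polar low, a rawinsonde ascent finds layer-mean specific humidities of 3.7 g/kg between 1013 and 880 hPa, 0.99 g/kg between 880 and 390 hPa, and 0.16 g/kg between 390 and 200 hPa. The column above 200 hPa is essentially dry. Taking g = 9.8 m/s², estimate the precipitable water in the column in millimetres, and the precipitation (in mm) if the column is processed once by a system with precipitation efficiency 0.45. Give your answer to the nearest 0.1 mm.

Precipitable water is the column-integrated vapour mass per unit area: PW = (1/g) Σ q̄ Δp, with q in kg/kg and Δp in Pa (1 kg/m² of water = 1 mm).
Layer 1013–880 hPa: Δp = 133 hPa = 13300 Pa, q̄ = 0.0037 kg/kg → 0.0037 × 13300 / 9.8 = 5.02 mm
Layer 880–390 hPa: Δp = 490 hPa = 49000 Pa, q̄ = 0.00099 kg/kg → 0.00099 × 49000 / 9.8 = 4.95 mm
Layer 390–200 hPa: Δp = 190 hPa = 19000 Pa, q̄ = 0.00016 kg/kg → 0.00016 × 19000 / 9.8 = 0.31 mm
PW = 5.02 + 4.95 + 0.31 = 10.28 ≈ 10.3 mm.
Precipitation = ε × PW = 0.45 × 10.3 = 4.6 mm.

PW ≈ 10.3 mm; precipitation ≈ 4.6 mm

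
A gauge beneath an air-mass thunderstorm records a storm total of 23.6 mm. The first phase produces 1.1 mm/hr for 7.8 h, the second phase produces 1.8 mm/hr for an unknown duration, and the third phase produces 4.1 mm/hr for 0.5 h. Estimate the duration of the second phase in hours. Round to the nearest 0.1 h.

duration ≈ 7.2 h

Known phases: 1.1 × 7.8 + 4.1 × 0.5 = 8.58 + 2.05 = 10.63 mm.
Remaining depth = 23.6 − 10.63 = 12.97 mm.
Duration = 12.97 / 1.8 = 7.2 h.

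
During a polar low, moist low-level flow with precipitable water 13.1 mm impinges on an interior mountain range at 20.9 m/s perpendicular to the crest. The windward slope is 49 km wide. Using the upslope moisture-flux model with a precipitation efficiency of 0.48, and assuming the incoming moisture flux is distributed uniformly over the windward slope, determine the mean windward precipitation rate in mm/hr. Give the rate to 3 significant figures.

R ≈ 9.66 mm/hr

Incoming column moisture flux per unit ridge length: F = V × PW = 20.9 × 13.1 = 273.79 mm·m/s.
Spread over the 49 km slope with efficiency ε = 0.48: R = ε·F/W = 0.48 × 273.79 / 49000 m = 2.682e-03 mm/s.
R = 2.682e-03 × 3600 = 9.66 mm/hr.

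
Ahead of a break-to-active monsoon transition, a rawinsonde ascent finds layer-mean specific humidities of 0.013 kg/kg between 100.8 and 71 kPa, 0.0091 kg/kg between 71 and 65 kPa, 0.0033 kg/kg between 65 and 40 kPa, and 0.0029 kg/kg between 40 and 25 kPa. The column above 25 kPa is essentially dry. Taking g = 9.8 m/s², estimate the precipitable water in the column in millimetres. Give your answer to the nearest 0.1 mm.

PW ≈ 58.0 mm

Precipitable water is the column-integrated vapour mass per unit area: PW = (1/g) Σ q̄ Δp, with q in kg/kg and Δp in Pa (1 kg/m² of water = 1 mm).
Layer 100.8–71 kPa: Δp = 298 hPa = 29800 Pa, q̄ = 0.013 kg/kg → 0.013 × 29800 / 9.8 = 39.53 mm
Layer 71–65 kPa: Δp = 60 hPa = 6000 Pa, q̄ = 0.0091 kg/kg → 0.0091 × 6000 / 9.8 = 5.57 mm
Layer 65–40 kPa: Δp = 250 hPa = 25000 Pa, q̄ = 0.0033 kg/kg → 0.0033 × 25000 / 9.8 = 8.42 mm
Layer 40–25 kPa: Δp = 150 hPa = 15000 Pa, q̄ = 0.0029 kg/kg → 0.0029 × 15000 / 9.8 = 4.44 mm
PW = 39.53 + 5.57 + 8.42 + 4.44 = 57.96 ≈ 58.0 mm.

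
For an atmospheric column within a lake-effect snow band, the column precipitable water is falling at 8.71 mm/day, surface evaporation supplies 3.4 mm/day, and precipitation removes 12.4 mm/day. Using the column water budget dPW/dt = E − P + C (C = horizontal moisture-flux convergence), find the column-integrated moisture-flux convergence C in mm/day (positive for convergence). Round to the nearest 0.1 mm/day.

dPW/dt = -8.71 mm/day.
C = dPW/dt − E + P = (-8.71) − 3.4 + 12.4 = 0.3 mm/day.

C ≈ 0.3 mm/day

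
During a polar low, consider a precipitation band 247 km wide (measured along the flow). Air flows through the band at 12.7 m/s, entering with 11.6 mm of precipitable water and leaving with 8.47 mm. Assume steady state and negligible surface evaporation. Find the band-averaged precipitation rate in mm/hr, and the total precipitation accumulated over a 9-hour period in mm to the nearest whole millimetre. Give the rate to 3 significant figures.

R ≈ 0.579 mm/hr; total ≈ 5 mm

Column moisture flux per unit crosswind length is F = V × PW.
Inflow: F_in = 12.7 × 11.6 = 147.32 mm·m/s
Outflow: F_out = 12.7 × 8.47 = 107.569 mm·m/s
Steady-state rate R = (F_in − F_out)/L = (147.32 − 107.569) / 247000 m = 1.609e-04 mm/s.
R = 1.609e-04 × 3600 = 0.579 mm/hr.
Over 9 h: total = 0.579 × 9 = 5.211 ≈ 5 mm.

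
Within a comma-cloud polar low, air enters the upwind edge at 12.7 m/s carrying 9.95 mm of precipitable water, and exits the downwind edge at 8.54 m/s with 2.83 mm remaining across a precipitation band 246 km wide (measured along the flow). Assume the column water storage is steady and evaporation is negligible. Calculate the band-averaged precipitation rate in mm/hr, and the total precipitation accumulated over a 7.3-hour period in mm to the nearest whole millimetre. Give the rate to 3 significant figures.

R ≈ 1.50 mm/hr; total ≈ 11 mm

Column moisture flux per unit crosswind length is F = V × PW.
Inflow: F_in = 12.7 × 9.95 = 126.365 mm·m/s
Outflow: F_out = 8.54 × 2.83 = 24.1682 mm·m/s
Steady-state rate R = (F_in − F_out)/L = (126.365 − 24.1682) / 246000 m = 4.154e-04 mm/s.
R = 4.154e-04 × 3600 = 1.50 mm/hr.
Over 7.3 h: total = 1.50 × 7.3 = 10.95 ≈ 11 mm.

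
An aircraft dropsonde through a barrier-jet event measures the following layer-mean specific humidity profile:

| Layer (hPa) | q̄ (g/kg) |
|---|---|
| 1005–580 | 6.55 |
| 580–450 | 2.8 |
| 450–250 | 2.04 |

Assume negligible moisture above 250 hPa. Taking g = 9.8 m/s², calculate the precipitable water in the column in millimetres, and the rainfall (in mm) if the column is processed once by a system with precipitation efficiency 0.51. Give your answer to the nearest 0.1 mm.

Precipitable water is the column-integrated vapour mass per unit area: PW = (1/g) Σ q̄ Δp, with q in kg/kg and Δp in Pa (1 kg/m² of water = 1 mm).
Layer 1005–580 hPa: Δp = 425 hPa = 42500 Pa, q̄ = 0.00655 kg/kg → 0.00655 × 42500 / 9.8 = 28.41 mm
Layer 580–450 hPa: Δp = 130 hPa = 13000 Pa, q̄ = 0.0028 kg/kg → 0.0028 × 13000 / 9.8 = 3.71 mm
Layer 450–250 hPa: Δp = 200 hPa = 20000 Pa, q̄ = 0.00204 kg/kg → 0.00204 × 20000 / 9.8 = 4.16 mm
PW = 28.41 + 3.71 + 4.16 = 36.28 ≈ 36.3 mm.
Rainfall = ε × PW = 0.51 × 36.3 = 18.5 mm.

PW ≈ 36.3 mm; rainfall ≈ 18.5 mm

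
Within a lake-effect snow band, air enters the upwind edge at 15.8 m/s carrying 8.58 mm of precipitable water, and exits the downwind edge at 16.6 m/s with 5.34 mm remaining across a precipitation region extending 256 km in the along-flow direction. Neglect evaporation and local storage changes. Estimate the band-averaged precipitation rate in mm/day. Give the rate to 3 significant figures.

R ≈ 15.8 mm/day

Column moisture flux per unit crosswind length is F = V × PW.
Inflow: F_in = 15.8 × 8.58 = 135.564 mm·m/s
Outflow: F_out = 16.6 × 5.34 = 88.644 mm·m/s
Steady-state rate R = (F_in − F_out)/L = (135.564 − 88.644) / 256000 m = 1.833e-04 mm/s.
R = 1.833e-04 × 3600 × 24 = 15.8 mm/day.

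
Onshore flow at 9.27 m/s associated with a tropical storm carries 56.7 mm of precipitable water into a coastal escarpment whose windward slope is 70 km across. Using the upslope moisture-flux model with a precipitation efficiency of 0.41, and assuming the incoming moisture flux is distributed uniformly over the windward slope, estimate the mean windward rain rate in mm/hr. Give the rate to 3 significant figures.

R ≈ 11.1 mm/hr

Incoming column moisture flux per unit ridge length: F = V × PW = 9.27 × 56.7 = 525.609 mm·m/s.
Spread over the 70 km slope with efficiency ε = 0.41: R = ε·F/W = 0.41 × 525.609 / 70000 m = 3.079e-03 mm/s.
R = 3.079e-03 × 3600 = 11.1 mm/hr.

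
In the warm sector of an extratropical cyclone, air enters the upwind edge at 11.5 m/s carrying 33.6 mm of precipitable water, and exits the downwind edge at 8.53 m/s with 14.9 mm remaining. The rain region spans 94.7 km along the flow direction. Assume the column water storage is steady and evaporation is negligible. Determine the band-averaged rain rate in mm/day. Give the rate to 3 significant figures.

R ≈ 237 mm/day

Column moisture flux per unit crosswind length is F = V × PW.
Inflow: F_in = 11.5 × 33.6 = 386.4 mm·m/s
Outflow: F_out = 8.53 × 14.9 = 127.097 mm·m/s
Steady-state rate R = (F_in − F_out)/L = (386.4 − 127.097) / 94700 m = 2.738e-03 mm/s.
R = 2.738e-03 × 3600 × 24 = 237 mm/day.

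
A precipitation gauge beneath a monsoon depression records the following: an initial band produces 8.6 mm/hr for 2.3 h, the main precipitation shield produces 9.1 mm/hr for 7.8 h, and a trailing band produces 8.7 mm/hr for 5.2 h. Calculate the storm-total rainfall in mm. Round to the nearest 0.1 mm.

Total = Σ Rᵢ Δtᵢ = 8.6 × 2.3 + 9.1 × 7.8 + 8.7 × 5.2
      = 19.78 + 70.98 + 45.24 = 136.0 mm.

total ≈ 136.0 mm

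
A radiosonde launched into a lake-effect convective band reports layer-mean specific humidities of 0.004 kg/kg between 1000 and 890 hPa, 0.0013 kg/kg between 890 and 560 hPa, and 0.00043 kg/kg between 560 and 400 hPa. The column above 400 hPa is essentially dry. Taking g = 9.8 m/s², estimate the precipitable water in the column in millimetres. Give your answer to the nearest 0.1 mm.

PW ≈ 9.6 mm

Precipitable water is the column-integrated vapour mass per unit area: PW = (1/g) Σ q̄ Δp, with q in kg/kg and Δp in Pa (1 kg/m² of water = 1 mm).
Layer 1000–890 hPa: Δp = 110 hPa = 11000 Pa, q̄ = 0.004 kg/kg → 0.004 × 11000 / 9.8 = 4.49 mm
Layer 890–560 hPa: Δp = 330 hPa = 33000 Pa, q̄ = 0.0013 kg/kg → 0.0013 × 33000 / 9.8 = 4.38 mm
Layer 560–400 hPa: Δp = 160 hPa = 16000 Pa, q̄ = 0.00043 kg/kg → 0.00043 × 16000 / 9.8 = 0.70 mm
PW = 4.49 + 4.38 + 0.70 = 9.57 ≈ 9.6 mm.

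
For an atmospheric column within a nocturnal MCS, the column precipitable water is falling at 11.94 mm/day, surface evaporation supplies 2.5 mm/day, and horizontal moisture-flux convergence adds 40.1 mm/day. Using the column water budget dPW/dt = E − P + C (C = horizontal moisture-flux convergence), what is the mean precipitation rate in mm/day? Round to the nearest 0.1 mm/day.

P ≈ 54.5 mm/day

dPW/dt = -11.94 mm/day.
P = E + C − dPW/dt = 2.5 + (40.1) − (-11.94) = 54.5 mm/day.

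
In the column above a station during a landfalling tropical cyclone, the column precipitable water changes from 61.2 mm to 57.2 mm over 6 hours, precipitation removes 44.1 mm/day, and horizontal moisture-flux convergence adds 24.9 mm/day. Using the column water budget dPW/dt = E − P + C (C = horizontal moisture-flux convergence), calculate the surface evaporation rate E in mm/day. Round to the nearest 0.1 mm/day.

E ≈ 3.2 mm/day

dPW/dt = (57.2 − 61.2) mm / (6/24 day) = -16.000 mm/day.
E = dPW/dt + P − C = (-16.000) + 44.1 − (24.9) = 3.2 mm/day.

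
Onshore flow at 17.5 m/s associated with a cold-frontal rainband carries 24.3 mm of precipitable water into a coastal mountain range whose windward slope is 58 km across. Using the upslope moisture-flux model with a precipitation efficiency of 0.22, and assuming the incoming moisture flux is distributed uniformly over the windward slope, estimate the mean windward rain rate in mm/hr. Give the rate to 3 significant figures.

R ≈ 5.81 mm/hr

Incoming column moisture flux per unit ridge length: F = V × PW = 17.5 × 24.3 = 425.25 mm·m/s.
Spread over the 58 km slope with efficiency ε = 0.22: R = ε·F/W = 0.22 × 425.25 / 58000 m = 1.613e-03 mm/s.
R = 1.613e-03 × 3600 = 5.81 mm/hr.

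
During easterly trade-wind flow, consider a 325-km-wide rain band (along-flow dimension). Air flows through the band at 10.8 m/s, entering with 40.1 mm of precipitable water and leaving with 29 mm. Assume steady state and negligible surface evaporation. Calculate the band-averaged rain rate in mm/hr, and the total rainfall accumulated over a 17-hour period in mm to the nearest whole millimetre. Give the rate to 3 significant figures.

Column moisture flux per unit crosswind length is F = V × PW.
Inflow: F_in = 10.8 × 40.1 = 433.08 mm·m/s
Outflow: F_out = 10.8 × 29 = 313.2 mm·m/s
Steady-state rate R = (F_in − F_out)/L = (433.08 − 313.2) / 325000 m = 3.689e-04 mm/s.
R = 3.689e-04 × 3600 = 1.33 mm/hr.
Over 17 h: total = 1.33 × 17 = 22.61 ≈ 23 mm.

R ≈ 1.33 mm/hr; total ≈ 23 mm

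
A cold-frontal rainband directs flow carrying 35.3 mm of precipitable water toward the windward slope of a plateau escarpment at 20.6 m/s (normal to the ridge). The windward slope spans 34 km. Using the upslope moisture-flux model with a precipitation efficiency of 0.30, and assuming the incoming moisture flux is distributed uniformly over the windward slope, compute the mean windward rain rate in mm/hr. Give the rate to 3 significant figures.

R ≈ 23.1 mm/hr

Incoming column moisture flux per unit ridge length: F = V × PW = 20.6 × 35.3 = 727.18 mm·m/s.
Spread over the 34 km slope with efficiency ε = 0.30: R = ε·F/W = 0.30 × 727.18 / 34000 m = 6.416e-03 mm/s.
R = 6.416e-03 × 3600 = 23.1 mm/hr.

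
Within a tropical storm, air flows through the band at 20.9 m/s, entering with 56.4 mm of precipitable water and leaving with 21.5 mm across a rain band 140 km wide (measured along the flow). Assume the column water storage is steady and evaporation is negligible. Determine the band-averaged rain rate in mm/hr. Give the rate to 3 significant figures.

Column moisture flux per unit crosswind length is F = V × PW.
Inflow: F_in = 20.9 × 56.4 = 1178.76 mm·m/s
Outflow: F_out = 20.9 × 21.5 = 449.35 mm·m/s
Steady-state rate R = (F_in − F_out)/L = (1178.76 − 449.35) / 140000 m = 5.210e-03 mm/s.
R = 5.210e-03 × 3600 = 18.8 mm/hr.

R ≈ 18.8 mm/hr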